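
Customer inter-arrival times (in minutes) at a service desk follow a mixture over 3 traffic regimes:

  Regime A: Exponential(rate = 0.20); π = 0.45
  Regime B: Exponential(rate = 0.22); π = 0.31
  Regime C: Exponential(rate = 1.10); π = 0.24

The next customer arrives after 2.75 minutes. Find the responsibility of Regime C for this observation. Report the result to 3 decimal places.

Apply Bayes' rule: the posterior for each component is proportional to its prior times its likelihood at x.
Evaluate each component's likelihood at the observed value:
  p_A = 0.20·e^(−0.20·2.75) = 0.20·e^(−0.5500) = 0.11539
  p_B = 0.22·e^(−0.22·2.75) = 0.22·e^(−0.6050) = 0.120136
  p_C = 1.10·e^(−1.10·2.75) = 1.10·e^(−3.0250) = 0.0534136
Weight by the priors:
  π_A·p_A = 0.45 × 0.11539 = 0.0519255
  π_B·p_B = 0.31 × 0.120136 = 0.0372423
  π_C·p_C = 0.24 × 0.0534136 = 0.0128193
Marginal: 0.0519255 + 0.0372423 + 0.0128193 = 0.101987
So the posterior for Regime C is 0.0128193 / 0.101987 ≈ 0.126.

0.126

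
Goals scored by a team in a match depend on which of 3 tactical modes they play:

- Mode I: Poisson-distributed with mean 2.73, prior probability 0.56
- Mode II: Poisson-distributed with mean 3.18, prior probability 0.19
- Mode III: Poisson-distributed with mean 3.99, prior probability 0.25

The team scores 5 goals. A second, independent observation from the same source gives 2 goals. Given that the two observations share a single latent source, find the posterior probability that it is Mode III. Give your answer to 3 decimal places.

0.267

P(component k | x) = w_k·f_k(x) / marginal(x), where marginal(x) = Σ_j w_j·f_j(x).
Since both observations come from the same component, the likelihood for component k is f_k(x₁)·f_k(x₂).
  f_I = [0.0824153] × [0.243036] = 0.0200299
  f_II = [0.112693] × [0.210265] = 0.0236955
  f_III = [0.155901] × [0.147259] = 0.0229577
Unnormalised posteriors:
  w_I·f_I = 0.56 × 0.0200299 = 0.0112168
  w_II·f_II = 0.19 × 0.0236955 = 0.00450214
  w_III·f_III = 0.25 × 0.0229577 = 0.00573943
Denominator: 0.0112168 + 0.00450214 + 0.00573943 = 0.0214583
P(Mode III | x₁,x₂) = 0.00573943 / 0.0214583 ≈ 0.267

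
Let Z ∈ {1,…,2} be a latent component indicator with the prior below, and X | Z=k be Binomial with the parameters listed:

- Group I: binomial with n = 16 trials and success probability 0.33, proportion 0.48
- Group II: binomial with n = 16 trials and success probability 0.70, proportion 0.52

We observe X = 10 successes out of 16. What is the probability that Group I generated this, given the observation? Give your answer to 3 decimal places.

The responsibility of component k is π_k f_k(x) divided by Σ_j π_j f_j(x).
Evaluate each component's likelihood at the observed value:
  f_I = C(16,10)·0.33^10·0.67^6 = 8008·1.53158e-05·0.0904584 = 0.0110946
  f_II = C(16,10)·0.70^10·0.30^6 = 8008·0.0282475·0.000729 = 0.164904
Prior × likelihood for each component:
  π_I·f_I = 0.48 × 0.0110946 = 0.00532542
  π_II·f_II = 0.52 × 0.164904 = 0.0857502
Denominator: 0.00532542 + 0.0857502 = 0.0910757
So the posterior for Group I is 0.00532542 / 0.0910757 ≈ 0.058.

0.058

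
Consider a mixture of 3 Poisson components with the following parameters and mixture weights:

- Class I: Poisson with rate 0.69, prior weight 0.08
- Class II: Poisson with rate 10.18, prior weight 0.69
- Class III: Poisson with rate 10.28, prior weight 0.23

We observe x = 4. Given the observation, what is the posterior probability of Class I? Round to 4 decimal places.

By Bayes' theorem, P(k | x) = π_k f_k(x) / Σ_j π_j f_j(x).
Evaluate each component's likelihood at the observed value:
  f_I = 0.0047372
  f_II = 0.0169692
  f_III = 0.0159667
Unnormalised posteriors:
  π_I·f_I = 0.08 × 0.0047372 = 0.000378976
  π_II·f_II = 0.69 × 0.0169692 = 0.0117088
  π_III·f_III = 0.23 × 0.0159667 = 0.00367233
Denominator: 0.000378976 + 0.0117088 + 0.00367233 = 0.0157601
So the posterior for Class I is 0.000378976 / 0.0157601 ≈ 0.0240.

0.0240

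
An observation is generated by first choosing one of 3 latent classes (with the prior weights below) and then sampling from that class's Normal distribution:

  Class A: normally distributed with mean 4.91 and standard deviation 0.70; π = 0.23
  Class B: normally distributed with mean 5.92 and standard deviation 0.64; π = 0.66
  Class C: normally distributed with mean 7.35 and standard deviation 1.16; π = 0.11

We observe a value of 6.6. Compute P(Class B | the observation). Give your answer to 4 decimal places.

0.8609

The responsibility of component k is π_k f_k(x) divided by Σ_j π_j f_j(x).
Evaluate each component's likelihood at the observed value:
  L_A = (1/(0.70·√(2π)))·exp(−(6.6−4.91)²/(2·0.70²)) = 0.569918·exp(-2.91439) = 0.0309107
  L_B = (1/(0.64·√(2π)))·exp(−(6.6−5.92)²/(2·0.64²)) = 0.623347·exp(-0.56445) = 0.35448
  L_C = (1/(1.16·√(2π)))·exp(−(6.6−7.35)²/(2·1.16²)) = 0.343916·exp(-0.20901) = 0.279048
Prior × likelihood for each component:
  π_A·L_A = 0.23 × 0.0309107 = 0.00710947
  π_B·L_B = 0.66 × 0.35448 = 0.233957
  π_C·L_C = 0.11 × 0.279048 = 0.0306952
Evidence: 0.00710947 + 0.233957 + 0.0306952 = 0.271761
P(Class B | x) = 0.233957 / 0.271761 ≈ 0.8609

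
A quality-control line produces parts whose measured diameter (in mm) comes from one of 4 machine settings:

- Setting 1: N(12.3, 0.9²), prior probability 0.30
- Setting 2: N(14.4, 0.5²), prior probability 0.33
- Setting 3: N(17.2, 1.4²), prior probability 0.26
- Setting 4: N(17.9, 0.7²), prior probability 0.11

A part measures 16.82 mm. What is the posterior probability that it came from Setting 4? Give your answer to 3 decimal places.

0.211

Apply Bayes' rule: the posterior for each component is proportional to its prior times its likelihood at x.
Component likelihoods at x = 16.82 mm:
  L_1 = (1/(0.9·√(2π)))·exp(−(16.82−12.3)²/(2·0.9²)) = 0.443269·exp(-12.61136) = 1.47783e-06
  L_2 = (1/(0.5·√(2π)))·exp(−(16.82−14.4)²/(2·0.5²)) = 0.797885·exp(-11.71280) = 6.53335e-06
  L_3 = (1/(1.4·√(2π)))·exp(−(16.82−17.2)²/(2·1.4²)) = 0.284959·exp(-0.03684) = 0.274653
  L_4 = (1/(0.7·√(2π)))·exp(−(16.82−17.9)²/(2·0.7²)) = 0.569918·exp(-1.19020) = 0.173346
Unnormalised posteriors:
  π_1·L_1 = 0.30 × 1.47783e-06 = 4.43349e-07
  π_2·L_2 = 0.33 × 6.53335e-06 = 2.156e-06
  π_3·L_3 = 0.26 × 0.274653 = 0.0714097
  π_4·L_4 = 0.11 × 0.173346 = 0.019068
Denominator: 4.43349e-07 + 2.156e-06 + 0.0714097 + 0.019068 = 0.0904804
Responsibility of Setting 4: 0.019068 / 0.0904804 ≈ 0.211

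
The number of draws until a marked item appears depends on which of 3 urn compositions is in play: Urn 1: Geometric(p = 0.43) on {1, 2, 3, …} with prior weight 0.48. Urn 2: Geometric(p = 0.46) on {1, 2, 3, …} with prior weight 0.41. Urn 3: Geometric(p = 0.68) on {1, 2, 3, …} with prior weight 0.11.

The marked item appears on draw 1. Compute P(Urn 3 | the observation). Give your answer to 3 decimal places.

Posterior ∝ prior × likelihood, so P(k | x) ∝ w_k f_k(x); normalise over all components.
Component likelihoods at x = 1:
  f_1 = 0.43
  f_2 = 0.46
  f_3 = 0.68
Unnormalised posteriors:
  w_1·f_1 = 0.48 × 0.43 = 0.2064
  w_2·f_2 = 0.41 × 0.46 = 0.1886
  w_3·f_3 = 0.11 × 0.68 = 0.0748
Marginal: 0.2064 + 0.1886 + 0.0748 = 0.4698
P(Urn 3 | x) ≈ 0.159

0.159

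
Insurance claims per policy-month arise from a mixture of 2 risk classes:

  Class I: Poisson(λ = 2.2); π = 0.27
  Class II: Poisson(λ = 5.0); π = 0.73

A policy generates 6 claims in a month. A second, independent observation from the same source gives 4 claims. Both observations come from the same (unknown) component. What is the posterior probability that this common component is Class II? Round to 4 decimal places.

0.9735

P(component k | x) = P(Z=k)·f_k(x) / marginal(x), where marginal(x) = Σ_j P(Z=j)·f_j(x).
Since both observations come from the same component, the likelihood for component k is f_k(x₁)·f_k(x₂).
  L_I = [0.0174484] × [0.108151] = 0.00188707
  L_II = [0.146223] × [0.175467] = 0.0256573
Prior × likelihood for each component:
  P(Z=I)·L_I = 0.27 × 0.00188707 = 0.000509508
  P(Z=II)·L_II = 0.73 × 0.0256573 = 0.0187299
Denominator: 0.000509508 + 0.0187299 = 0.0192394
So the posterior for Class II is 0.0187299 / 0.0192394 ≈ 0.9735.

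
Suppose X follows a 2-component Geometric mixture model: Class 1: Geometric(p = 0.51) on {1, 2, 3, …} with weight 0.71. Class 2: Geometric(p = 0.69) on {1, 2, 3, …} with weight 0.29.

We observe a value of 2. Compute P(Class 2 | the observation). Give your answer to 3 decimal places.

0.259

Apply Bayes' rule: the posterior for each component is proportional to its prior times its likelihood at x.
Evaluate each component's likelihood at the observed value:
  p_1 = 0.51·(1−0.51)^1 = 0.51·0.49 = 0.2499
  p_2 = 0.69·(1−0.69)^1 = 0.69·0.31 = 0.2139
Prior × likelihood for each component:
  P(Z=1)·p_1 = 0.71 × 0.2499 = 0.177429
  P(Z=2)·p_2 = 0.29 × 0.2139 = 0.062031
Normaliser: 0.177429 + 0.062031 = 0.23946
So the posterior for Class 2 is 0.062031 / 0.23946 ≈ 0.259.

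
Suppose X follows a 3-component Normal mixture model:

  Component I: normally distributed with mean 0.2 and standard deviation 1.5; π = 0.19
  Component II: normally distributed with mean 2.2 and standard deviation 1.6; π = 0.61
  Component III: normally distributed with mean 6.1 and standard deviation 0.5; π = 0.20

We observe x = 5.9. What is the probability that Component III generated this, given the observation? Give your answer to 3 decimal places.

P(component k | x) = π_k·f_k(x) / marginal(x), where marginal(x) = Σ_j π_j·f_j(x).
Component likelihoods at x = 5.9:
  f_I = 0.000194631
  f_II = 0.0172013
  f_III = 0.73654
Unnormalised posteriors:
  π_I·f_I = 0.19 × 0.000194631 = 3.69799e-05
  π_II·f_II = 0.61 × 0.0172013 = 0.0104928
  π_III·f_III = 0.20 × 0.73654 = 0.147308
Sum: 3.69799e-05 + 0.0104928 + 0.147308 = 0.157838
P(Component III | 5.9) ≈ 0.933

0.933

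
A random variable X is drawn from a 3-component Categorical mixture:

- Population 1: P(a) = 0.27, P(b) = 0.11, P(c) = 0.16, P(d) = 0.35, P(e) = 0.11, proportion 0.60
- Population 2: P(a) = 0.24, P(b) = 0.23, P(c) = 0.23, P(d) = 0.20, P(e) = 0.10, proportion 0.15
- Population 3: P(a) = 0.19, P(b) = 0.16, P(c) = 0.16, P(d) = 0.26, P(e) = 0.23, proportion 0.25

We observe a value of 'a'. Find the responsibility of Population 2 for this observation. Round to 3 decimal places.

0.147

The responsibility of component k is π_k f_k(x) divided by Σ_j π_j f_j(x).
Component likelihoods at x = 'a':
  L_1 = P(a | comp) = 0.27
  L_2 = P(a | comp) = 0.24
  L_3 = P(a | comp) = 0.19
Prior × likelihood for each component:
  π_1·L_1 = 0.60 × 0.27 = 0.162
  π_2·L_2 = 0.15 × 0.24 = 0.036
  π_3·L_3 = 0.25 × 0.19 = 0.0475
Marginal: 0.162 + 0.036 + 0.0475 = 0.2455
So the posterior for Population 2 is 0.036 / 0.2455 ≈ 0.147.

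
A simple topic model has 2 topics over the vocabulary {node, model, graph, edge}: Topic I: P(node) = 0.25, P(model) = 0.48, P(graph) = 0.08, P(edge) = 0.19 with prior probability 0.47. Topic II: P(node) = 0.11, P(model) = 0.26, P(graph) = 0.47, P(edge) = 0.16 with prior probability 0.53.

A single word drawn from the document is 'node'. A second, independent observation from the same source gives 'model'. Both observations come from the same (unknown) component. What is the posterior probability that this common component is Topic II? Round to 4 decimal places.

Apply Bayes' rule: the posterior for each component is proportional to its prior times its likelihood at x.
Since both observations come from the same component, the likelihood for component k is f_k(x₁)·f_k(x₂).
  f_I = [P(node | comp) = 0.25] × [0.48] = 0.12
  f_II = [P(node | comp) = 0.11] × [0.26] = 0.0286
Multiply by the mixture weights:
  P(Z=I)·f_I = 0.47 × 0.12 = 0.0564
  P(Z=II)·f_II = 0.53 × 0.0286 = 0.015158
Evidence: 0.0564 + 0.015158 = 0.071558
Responsibility of Topic II: 0.015158 / 0.071558 ≈ 0.2118

0.2118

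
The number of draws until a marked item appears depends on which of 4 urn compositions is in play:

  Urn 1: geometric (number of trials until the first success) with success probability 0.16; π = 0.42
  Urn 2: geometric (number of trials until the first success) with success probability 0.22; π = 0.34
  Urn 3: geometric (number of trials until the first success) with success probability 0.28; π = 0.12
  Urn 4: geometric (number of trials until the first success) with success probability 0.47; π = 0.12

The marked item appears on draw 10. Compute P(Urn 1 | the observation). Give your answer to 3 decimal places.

0.585

The responsibility of component k is w_k f_k(x) divided by Σ_j w_j f_j(x).
Geometric probabilities:
  f_1 = 0.16·(1−0.16)^9 = 0.16·0.208216 = 0.0333145
  f_2 = 0.22·(1−0.22)^9 = 0.22·0.106869 = 0.0235112
  f_3 = 0.28·(1−0.28)^9 = 0.28·0.0519987 = 0.0145596
  f_4 = 0.47·(1−0.47)^9 = 0.47·0.00329976 = 0.00155089
Weight by the priors:
  w_1·f_1 = 0.42 × 0.0333145 = 0.0139921
  w_2·f_2 = 0.34 × 0.0235112 = 0.0079938
  w_3·f_3 = 0.12 × 0.0145596 = 0.00174716
  w_4·f_4 = 0.12 × 0.00155089 = 0.000186107
Marginal: 0.0139921 + 0.0079938 + 0.00174716 + 0.000186107 = 0.0239192
So the posterior for Urn 1 is 0.0139921 / 0.0239192 ≈ 0.585.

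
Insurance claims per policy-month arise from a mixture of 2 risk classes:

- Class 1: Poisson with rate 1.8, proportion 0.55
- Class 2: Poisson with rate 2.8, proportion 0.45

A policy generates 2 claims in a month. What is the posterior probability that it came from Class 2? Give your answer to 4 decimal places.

By Bayes' theorem, P(k | x) = P(Z=k) f_k(x) / Σ_j P(Z=j) f_j(x).
Evaluate each component's likelihood at the observed value:
  f_1 = e^(−1.8)·1.8^2/2! = 0.267784
  f_2 = e^(−2.8)·2.8^2/2! = 0.238375
Prior × likelihood for each component:
  P(Z=1)·f_1 = 0.55 × 0.267784 = 0.147281
  P(Z=2)·f_2 = 0.45 × 0.238375 = 0.107269
Normaliser: 0.147281 + 0.107269 = 0.25455
P(Class 2 | x) = 0.107269 / 0.25455 ≈ 0.4214

0.4214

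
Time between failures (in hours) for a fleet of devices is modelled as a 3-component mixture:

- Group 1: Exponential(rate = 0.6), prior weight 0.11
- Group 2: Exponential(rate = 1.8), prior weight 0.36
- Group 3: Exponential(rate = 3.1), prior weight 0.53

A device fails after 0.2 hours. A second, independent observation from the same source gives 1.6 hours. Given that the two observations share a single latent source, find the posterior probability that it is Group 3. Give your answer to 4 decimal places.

Apply Bayes' rule: the posterior for each component is proportional to its prior times its likelihood at x.
Since both observations come from the same component, the likelihood for component k is f_k(x₁)·f_k(x₂).
  f_1 = [0.532152] × [0.229736] = 0.122254
  f_2 = [1.25582] × [0.101043] = 0.126891
  f_3 = [1.66763] × [0.0217401] = 0.0362544
Prior × likelihood for each component:
  π_1·f_1 = 0.11 × 0.122254 = 0.013448
  π_2·f_2 = 0.36 × 0.126891 = 0.0456808
  π_3·f_3 = 0.53 × 0.0362544 = 0.0192148
Evidence: 0.013448 + 0.0456808 + 0.0192148 = 0.0783436
P(Group 3 | data) ≈ 0.2453

0.2453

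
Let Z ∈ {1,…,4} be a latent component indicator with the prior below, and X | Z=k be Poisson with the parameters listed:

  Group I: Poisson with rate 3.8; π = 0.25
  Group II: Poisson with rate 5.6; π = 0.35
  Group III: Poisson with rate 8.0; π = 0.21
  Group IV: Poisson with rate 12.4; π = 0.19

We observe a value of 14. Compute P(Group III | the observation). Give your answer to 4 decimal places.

0.1598

By Bayes' theorem, P(k | x) = w_k f_k(x) / Σ_j w_j f_j(x).
Poisson probabilities:
  L_I = e^(−3.8)·3.8^14/14! = 3.35925e-05
  L_II = e^(−5.6)·5.6^14/14! = 0.00126525
  L_III = e^(−8.0)·8.0^14/14! = 0.0169237
  L_IV = e^(−12.4)·12.4^14/14! = 0.0959939
Unnormalised posteriors:
  w_I·L_I = 0.25 × 3.35925e-05 = 8.39814e-06
  w_II·L_II = 0.35 × 0.00126525 = 0.000442836
  w_III·L_III = 0.21 × 0.0169237 = 0.00355398
  w_IV·L_IV = 0.19 × 0.0959939 = 0.0182388
Normaliser: 8.39814e-06 + 0.000442836 + 0.00355398 + 0.0182388 = 0.0222441
P(Group III | data) ≈ 0.1598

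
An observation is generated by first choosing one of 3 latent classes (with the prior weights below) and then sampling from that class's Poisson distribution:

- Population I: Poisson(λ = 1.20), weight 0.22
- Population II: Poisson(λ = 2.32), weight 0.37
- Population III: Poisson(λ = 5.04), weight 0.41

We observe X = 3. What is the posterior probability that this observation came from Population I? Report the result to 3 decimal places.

0.126

Apply Bayes' rule: the posterior for each component is proportional to its prior times its likelihood at x.
Evaluate each component's likelihood at the observed value:
  f_I = 0.0867439
  f_II = 0.204526
  f_III = 0.138133
Weight by the priors:
  π_I·f_I = 0.22 × 0.0867439 = 0.0190837
  π_II·f_II = 0.37 × 0.204526 = 0.0756748
  π_III·f_III = 0.41 × 0.138133 = 0.0566344
Marginal: 0.0190837 + 0.0756748 + 0.0566344 = 0.151393
So the posterior for Population I is 0.0190837 / 0.151393 ≈ 0.126.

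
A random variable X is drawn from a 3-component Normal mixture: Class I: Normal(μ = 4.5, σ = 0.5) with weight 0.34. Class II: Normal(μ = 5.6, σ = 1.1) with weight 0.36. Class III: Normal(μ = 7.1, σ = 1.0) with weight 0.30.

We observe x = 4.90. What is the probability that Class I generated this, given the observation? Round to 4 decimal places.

The responsibility of component k is π_k f_k(x) divided by Σ_j π_j f_j(x).
Component likelihoods at x = 4.90:
  p_I = (1/(0.5·√(2π)))·exp(−(4.90−4.5)²/(2·0.5²)) = 0.797885·exp(-0.32000) = 0.579383
  p_II = (1/(1.1·√(2π)))·exp(−(4.90−5.6)²/(2·1.1²)) = 0.362675·exp(-0.20248) = 0.296198
  p_III = (1/(1.0·√(2π)))·exp(−(4.90−7.1)²/(2·1.0²)) = 0.398942·exp(-2.42000) = 0.0354746
Weight by the priors:
  π_I·p_I = 0.34 × 0.579383 = 0.19699
  π_II·p_II = 0.36 × 0.296198 = 0.106631
  π_III·p_III = 0.30 × 0.0354746 = 0.0106424
Sum: 0.19699 + 0.106631 + 0.0106424 = 0.314264
P(Class I | 4.90) ≈ 0.6268

0.6268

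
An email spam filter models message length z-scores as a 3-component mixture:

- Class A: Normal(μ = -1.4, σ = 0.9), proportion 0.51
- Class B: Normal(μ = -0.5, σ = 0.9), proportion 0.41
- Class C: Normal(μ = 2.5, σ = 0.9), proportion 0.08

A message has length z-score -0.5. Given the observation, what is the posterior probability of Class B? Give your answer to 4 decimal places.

0.5697

Apply Bayes' rule: the posterior for each component is proportional to its prior times its likelihood at x.
Normal densities:
  p_A = 0.268856
  p_B = 0.443269
  p_C = 0.00171364
Multiply by the mixture weights:
  w_A·p_A = 0.51 × 0.268856 = 0.137117
  w_B·p_B = 0.41 × 0.443269 = 0.18174
  w_C·p_C = 0.08 × 0.00171364 = 0.000137091
Normaliser: 0.137117 + 0.18174 + 0.000137091 = 0.318994
Responsibility of Class B: 0.18174 / 0.318994 ≈ 0.5697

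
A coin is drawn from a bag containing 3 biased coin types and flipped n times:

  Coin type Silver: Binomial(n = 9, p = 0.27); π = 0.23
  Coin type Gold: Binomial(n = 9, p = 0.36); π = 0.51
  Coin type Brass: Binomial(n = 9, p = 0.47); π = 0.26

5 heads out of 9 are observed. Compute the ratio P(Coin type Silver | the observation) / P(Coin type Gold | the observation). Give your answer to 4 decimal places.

Only the two components matter; the odds are (w_i f_i(x)) / (w_j f_j(x)).
Evaluate each component's likelihood at the observed value:
  L_Silver = C(9,5)·0.27^5·0.73^4 = 126·0.00143489·0.283982 = 0.0513429
  L_Gold = C(9,5)·0.36^5·0.64^4 = 126·0.00604662·0.167772 = 0.127821
  L_Brass = C(9,5)·0.47^5·0.53^4 = 126·0.0229345·0.0789048 = 0.228015
0.0118089 / 0.0651888 ≈ 0.1811

0.1811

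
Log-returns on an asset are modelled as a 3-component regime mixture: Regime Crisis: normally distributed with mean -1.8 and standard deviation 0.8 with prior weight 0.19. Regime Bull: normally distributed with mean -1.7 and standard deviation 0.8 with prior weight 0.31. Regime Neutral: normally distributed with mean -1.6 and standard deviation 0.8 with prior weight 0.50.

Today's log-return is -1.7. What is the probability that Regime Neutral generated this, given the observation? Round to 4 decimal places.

0.4988

By Bayes' theorem, P(k | x) = P(Z=k) f_k(x) / Σ_j P(Z=j) f_j(x).
Component likelihoods at x = -1.7:
  L_Crisis = 0.494797
  L_Bull = 0.498678
  L_Neutral = 0.494797
Multiply by the mixture weights:
  P(Z=Crisis)·L_Crisis = 0.19 × 0.494797 = 0.0940115
  P(Z=Bull)·L_Bull = 0.31 × 0.498678 = 0.15459
  P(Z=Neutral)·L_Neutral = 0.50 × 0.494797 = 0.247399
Marginal: 0.0940115 + 0.15459 + 0.247399 = 0.496
So the posterior for Regime Neutral is 0.247399 / 0.496 ≈ 0.4988.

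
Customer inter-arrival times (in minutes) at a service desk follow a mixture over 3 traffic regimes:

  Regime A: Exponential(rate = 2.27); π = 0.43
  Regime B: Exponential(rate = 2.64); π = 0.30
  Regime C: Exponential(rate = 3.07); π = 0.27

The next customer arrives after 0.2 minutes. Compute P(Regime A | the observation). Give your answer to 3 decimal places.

Posterior ∝ prior × likelihood, so P(k | x) ∝ w_k f_k(x); normalise over all components.
Evaluate each component's likelihood at the observed value:
  p_A = 2.27·e^(−2.27·0.2) = 2.27·e^(−0.4540) = 1.44164
  p_B = 2.64·e^(−2.64·0.2) = 2.64·e^(−0.5280) = 1.55703
  p_C = 3.07·e^(−3.07·0.2) = 3.07·e^(−0.6140) = 1.66143
Prior × likelihood for each component:
  w_A·p_A = 0.43 × 1.44164 = 0.619904
  w_B·p_B = 0.30 × 1.55703 = 0.467108
  w_C·p_C = 0.27 × 1.66143 = 0.448586
Marginal: 0.619904 + 0.467108 + 0.448586 = 1.5356
So the posterior for Regime A is 0.619904 / 1.5356 ≈ 0.404.

0.404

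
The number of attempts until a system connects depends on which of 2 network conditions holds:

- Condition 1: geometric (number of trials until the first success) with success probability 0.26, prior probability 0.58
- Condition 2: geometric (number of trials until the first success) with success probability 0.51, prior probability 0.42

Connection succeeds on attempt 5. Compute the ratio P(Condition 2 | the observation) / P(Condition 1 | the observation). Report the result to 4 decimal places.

0.2731

Posterior odds = (P(Z=i) f_i(x)) / (P(Z=j) f_j(x)); the normalising sum cancels.
Component likelihoods at x = 5:
  L_1 = 0.0779651
  L_2 = 0.0294005
0.0123482 / 0.0452198 ≈ 0.2731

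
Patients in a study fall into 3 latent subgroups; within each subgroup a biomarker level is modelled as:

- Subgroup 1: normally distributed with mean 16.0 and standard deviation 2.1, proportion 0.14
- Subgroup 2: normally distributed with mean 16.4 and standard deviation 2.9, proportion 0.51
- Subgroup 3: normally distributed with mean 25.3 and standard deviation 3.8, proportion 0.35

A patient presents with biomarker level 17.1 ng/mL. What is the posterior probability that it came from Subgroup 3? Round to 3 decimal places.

Apply Bayes' rule: the posterior for each component is proportional to its prior times its likelihood at x.
Normal densities:
  p_1 = (1/(2.1·√(2π)))·exp(−(17.1−16.0)²/(2·2.1²)) = 0.189973·exp(-0.13719) = 0.165619
  p_2 = (1/(2.9·√(2π)))·exp(−(17.1−16.4)²/(2·2.9²)) = 0.137566·exp(-0.02913) = 0.133617
  p_3 = (1/(3.8·√(2π)))·exp(−(17.1−25.3)²/(2·3.8²)) = 0.104985·exp(-2.32825) = 0.0102324
Prior × likelihood for each component:
  P(Z=1)·p_1 = 0.14 × 0.165619 = 0.0231867
  P(Z=2)·p_2 = 0.51 × 0.133617 = 0.0681444
  P(Z=3)·p_3 = 0.35 × 0.0102324 = 0.00358135
Normaliser: 0.0231867 + 0.0681444 + 0.00358135 = 0.0949125
P(Subgroup 3 | 17.1 ng/mL) ≈ 0.038

0.038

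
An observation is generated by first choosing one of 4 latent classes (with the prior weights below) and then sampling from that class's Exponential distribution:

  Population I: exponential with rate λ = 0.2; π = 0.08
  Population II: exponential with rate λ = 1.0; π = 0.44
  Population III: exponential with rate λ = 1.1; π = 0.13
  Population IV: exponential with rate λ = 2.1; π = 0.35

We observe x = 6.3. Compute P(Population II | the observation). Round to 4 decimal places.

0.1472

Apply Bayes' rule: the posterior for each component is proportional to its prior times its likelihood at x.
Evaluate each component's likelihood at the observed value:
  f_I = 0.0567308
  f_II = 0.0018363
  f_III = 0.0010758
  f_IV = 3.77141e-06
Prior × likelihood for each component:
  P(Z=I)·f_I = 0.08 × 0.0567308 = 0.00453846
  P(Z=II)·f_II = 0.44 × 0.0018363 = 0.000807974
  P(Z=III)·f_III = 0.13 × 0.0010758 = 0.000139854
  P(Z=IV)·f_IV = 0.35 × 3.77141e-06 = 1.31999e-06
Marginal: 0.00453846 + 0.000807974 + 0.000139854 + 1.31999e-06 = 0.00548761
P(Population II | the observation) ≈ 0.1472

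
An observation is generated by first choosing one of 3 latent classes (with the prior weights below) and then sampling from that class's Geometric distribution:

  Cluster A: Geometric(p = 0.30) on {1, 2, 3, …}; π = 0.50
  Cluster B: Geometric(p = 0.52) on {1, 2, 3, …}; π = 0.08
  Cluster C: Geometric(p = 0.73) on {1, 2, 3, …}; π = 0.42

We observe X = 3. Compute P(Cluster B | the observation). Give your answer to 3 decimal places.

0.091

P(component k | x) = P(Z=k)·f_k(x) / marginal(x), where marginal(x) = Σ_j P(Z=j)·f_j(x).
Evaluate each component's likelihood at the observed value:
  p_A = 0.147
  p_B = 0.119808
  p_C = 0.053217
Unnormalised posteriors:
  P(Z=A)·p_A = 0.50 × 0.147 = 0.0735
  P(Z=B)·p_B = 0.08 × 0.119808 = 0.00958464
  P(Z=C)·p_C = 0.42 × 0.053217 = 0.0223511
Marginal: 0.0735 + 0.00958464 + 0.0223511 = 0.105436
P(Cluster B | x) ≈ 0.091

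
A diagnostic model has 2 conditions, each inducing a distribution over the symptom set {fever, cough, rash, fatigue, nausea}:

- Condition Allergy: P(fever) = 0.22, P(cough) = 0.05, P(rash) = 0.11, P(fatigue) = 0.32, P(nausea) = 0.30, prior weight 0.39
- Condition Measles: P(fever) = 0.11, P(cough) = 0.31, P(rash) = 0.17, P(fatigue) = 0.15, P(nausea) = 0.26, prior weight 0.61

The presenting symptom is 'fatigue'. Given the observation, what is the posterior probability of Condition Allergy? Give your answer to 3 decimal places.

0.577

Apply Bayes' rule: the posterior for each component is proportional to its prior times its likelihood at x.
Component likelihoods at x = 'fatigue':
  L_Allergy = P(fatigue | comp) = 0.32
  L_Measles = P(fatigue | comp) = 0.15
Multiply by the mixture weights:
  w_Allergy·L_Allergy = 0.39 × 0.32 = 0.1248
  w_Measles·L_Measles = 0.61 × 0.15 = 0.0915
Denominator: 0.1248 + 0.0915 = 0.2163
P(Condition Allergy | 'fatigue') = 0.1248 / 0.2163 ≈ 0.577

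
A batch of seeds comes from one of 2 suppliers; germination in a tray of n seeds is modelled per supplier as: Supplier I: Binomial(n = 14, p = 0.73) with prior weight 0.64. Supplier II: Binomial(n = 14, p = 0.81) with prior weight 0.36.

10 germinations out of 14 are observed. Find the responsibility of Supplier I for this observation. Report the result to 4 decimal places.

Apply Bayes' rule: the posterior for each component is proportional to its prior times its likelihood at x.
Evaluate each component's likelihood at the observed value:
  p_I = C(14,10)·0.73^10·0.27^4 = 1001·0.0429763·0.00531441 = 0.228622
  p_II = C(14,10)·0.81^10·0.19^4 = 1001·0.121577·0.00130321 = 0.158598
Unnormalised posteriors:
  w_I·p_I = 0.64 × 0.228622 = 0.146318
  w_II·p_II = 0.36 × 0.158598 = 0.0570954
Evidence: 0.146318 + 0.0570954 = 0.203413
P(Supplier I | the observation) = 0.146318 / 0.203413 ≈ 0.7193

0.7193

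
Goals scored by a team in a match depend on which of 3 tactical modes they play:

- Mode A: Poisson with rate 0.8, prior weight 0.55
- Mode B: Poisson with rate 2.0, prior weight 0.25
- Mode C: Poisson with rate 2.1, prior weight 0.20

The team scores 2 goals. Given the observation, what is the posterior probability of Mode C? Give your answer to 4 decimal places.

0.2690

Apply Bayes' rule: the posterior for each component is proportional to its prior times its likelihood at x.
Evaluate each component's likelihood at the observed value:
  L_A = 0.143785
  L_B = 0.270671
  L_C = 0.270016
Unnormalised posteriors:
  π_A·L_A = 0.55 × 0.143785 = 0.0790819
  π_B·L_B = 0.25 × 0.270671 = 0.0676676
  π_C·L_C = 0.20 × 0.270016 = 0.0540033
Marginal: 0.0790819 + 0.0676676 + 0.0540033 = 0.200753
Responsibility of Mode C: 0.0540033 / 0.200753 ≈ 0.2690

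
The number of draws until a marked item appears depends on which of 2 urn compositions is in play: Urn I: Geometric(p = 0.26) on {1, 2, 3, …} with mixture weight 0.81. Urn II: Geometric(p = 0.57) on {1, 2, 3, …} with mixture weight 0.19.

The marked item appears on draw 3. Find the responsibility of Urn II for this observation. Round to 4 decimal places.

By Bayes' theorem, P(k | x) = π_k f_k(x) / Σ_j π_j f_j(x).
Component likelihoods at x = 3:
  p_I = 0.26·(1−0.26)^2 = 0.26·0.5476 = 0.142376
  p_II = 0.57·(1−0.57)^2 = 0.57·0.1849 = 0.105393
Unnormalised posteriors:
  π_I·p_I = 0.81 × 0.142376 = 0.115325
  π_II·p_II = 0.19 × 0.105393 = 0.0200247
Denominator: 0.115325 + 0.0200247 = 0.135349
Responsibility of Urn II: 0.0200247 / 0.135349 ≈ 0.1479

0.1479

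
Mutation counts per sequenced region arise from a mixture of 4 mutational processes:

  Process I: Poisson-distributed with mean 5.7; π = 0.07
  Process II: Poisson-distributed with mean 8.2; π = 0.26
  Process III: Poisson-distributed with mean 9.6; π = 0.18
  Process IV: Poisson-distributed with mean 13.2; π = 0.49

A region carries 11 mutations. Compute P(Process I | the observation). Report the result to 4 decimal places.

0.0136

P(component k | x) = π_k·f_k(x) / marginal(x), where marginal(x) = Σ_j π_j·f_j(x).
Poisson probabilities:
  f_I = 0.0172977
  f_II = 0.07755
  f_III = 0.108293
  f_IV = 0.0982812
Prior × likelihood for each component:
  π_I·f_I = 0.07 × 0.0172977 = 0.00121084
  π_II·f_II = 0.26 × 0.07755 = 0.020163
  π_III·f_III = 0.18 × 0.108293 = 0.0194928
  π_IV·f_IV = 0.49 × 0.0982812 = 0.0481578
Evidence: 0.00121084 + 0.020163 + 0.0194928 + 0.0481578 = 0.0890244
P(Process I | the observation) = 0.00121084 / 0.0890244 ≈ 0.0136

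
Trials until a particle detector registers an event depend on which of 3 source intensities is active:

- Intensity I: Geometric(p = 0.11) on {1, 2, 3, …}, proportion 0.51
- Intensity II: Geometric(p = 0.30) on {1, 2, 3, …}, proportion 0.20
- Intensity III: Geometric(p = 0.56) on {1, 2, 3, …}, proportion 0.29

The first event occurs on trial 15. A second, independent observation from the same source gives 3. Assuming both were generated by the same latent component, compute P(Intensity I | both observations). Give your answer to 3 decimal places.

0.941

The responsibility of component k is π_k f_k(x) divided by Σ_j π_j f_j(x).
Since both observations come from the same component, the likelihood for component k is f_k(x₁)·f_k(x₂).
  p_I = [0.0215205] × [0.087131] = 0.0018751
  p_II = [0.00203467] × [0.147] = 0.000299096
  p_III = [5.70855e-06] × [0.108416] = 6.18898e-07
Weight by the priors:
  π_I·p_I = 0.51 × 0.0018751 = 0.000956303
  π_II·p_II = 0.20 × 0.000299096 = 5.98193e-05
  π_III·p_III = 0.29 × 6.18898e-07 = 1.7948e-07
Sum: 0.000956303 + 5.98193e-05 + 1.7948e-07 = 0.0010163
P(Intensity I | x₁, x₂) = 0.000956303 / 0.0010163 ≈ 0.941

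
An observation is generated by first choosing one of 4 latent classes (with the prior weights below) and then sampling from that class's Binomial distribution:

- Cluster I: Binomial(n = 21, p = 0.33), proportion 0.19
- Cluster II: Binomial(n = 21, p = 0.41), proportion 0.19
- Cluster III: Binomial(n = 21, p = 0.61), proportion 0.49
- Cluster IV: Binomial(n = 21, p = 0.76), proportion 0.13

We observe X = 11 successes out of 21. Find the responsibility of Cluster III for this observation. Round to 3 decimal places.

0.698

P(component k | x) = π_k·f_k(x) / marginal(x), where marginal(x) = Σ_j π_j·f_j(x).
Component likelihoods at x = 11 successes out of 21:
  p_I = C(21,11)·0.33^11·0.67^10 = 352716·5.05421e-06·0.0182284 = 0.0324957
  p_II = C(21,11)·0.41^11·0.59^10 = 352716·5.50329e-05·0.00511117 = 0.0992128
  p_III = C(21,11)·0.61^11·0.39^10 = 352716·0.00435139·8.14041e-05 = 0.124939
  p_IV = C(21,11)·0.76^11·0.24^10 = 352716·0.0488596·6.34034e-07 = 0.0109267
Prior × likelihood for each component:
  π_I·p_I = 0.19 × 0.0324957 = 0.00617419
  π_II·p_II = 0.19 × 0.0992128 = 0.0188504
  π_III·p_III = 0.49 × 0.124939 = 0.0612203
  π_IV·p_IV = 0.13 × 0.0109267 = 0.00142046
Sum: 0.00617419 + 0.0188504 + 0.0612203 + 0.00142046 = 0.0876654
P(Cluster III | 11 successes out of 21) ≈ 0.698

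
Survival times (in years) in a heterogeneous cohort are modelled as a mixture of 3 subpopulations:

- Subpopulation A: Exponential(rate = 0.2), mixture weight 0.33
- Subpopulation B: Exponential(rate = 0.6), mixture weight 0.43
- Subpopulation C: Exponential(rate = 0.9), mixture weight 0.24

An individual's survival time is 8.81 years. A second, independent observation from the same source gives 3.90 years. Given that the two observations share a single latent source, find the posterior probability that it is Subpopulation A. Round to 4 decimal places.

P(component k | x) = π_k·f_k(x) / marginal(x), where marginal(x) = Σ_j π_j·f_j(x).
Since both observations come from the same component, the likelihood for component k is f_k(x₁)·f_k(x₂).
  p_A = [0.0343402] × [0.0916812] = 0.00314835
  p_B = [0.00303718] × [0.0577966] = 0.000175539
  p_C = [0.000324132] × [0.0269072] = 8.72149e-06
Prior × likelihood for each component:
  π_A·p_A = 0.33 × 0.00314835 = 0.00103896
  π_B·p_B = 0.43 × 0.000175539 = 7.54816e-05
  π_C·p_C = 0.24 × 8.72149e-06 = 2.09316e-06
Marginal: 0.00103896 + 7.54816e-05 + 2.09316e-06 = 0.00111653
P(Subpopulation A | x₁,x₂) = 0.00103896 / 0.00111653 ≈ 0.9305

0.9305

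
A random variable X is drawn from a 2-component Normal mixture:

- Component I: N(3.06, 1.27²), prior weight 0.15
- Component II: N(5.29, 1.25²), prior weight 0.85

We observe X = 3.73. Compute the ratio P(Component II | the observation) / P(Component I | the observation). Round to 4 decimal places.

Since P(k|x) ∝ π_k f_k(x), the posterior odds are π_i f_i(x) / (π_j f_j(x)).
Component likelihoods at x = 3.73:
  L_I = (1/(1.27·√(2π)))·exp(−(3.73−3.06)²/(2·1.27²)) = 0.314128·exp(-0.13916) = 0.273319
  L_II = (1/(1.25·√(2π)))·exp(−(3.73−5.29)²/(2·1.25²)) = 0.319154·exp(-0.77875) = 0.146485
Odds = (0.85/0.15) × (0.146485/0.273319) = 5.66667 × 0.535947 ≈ 3.0370

3.0370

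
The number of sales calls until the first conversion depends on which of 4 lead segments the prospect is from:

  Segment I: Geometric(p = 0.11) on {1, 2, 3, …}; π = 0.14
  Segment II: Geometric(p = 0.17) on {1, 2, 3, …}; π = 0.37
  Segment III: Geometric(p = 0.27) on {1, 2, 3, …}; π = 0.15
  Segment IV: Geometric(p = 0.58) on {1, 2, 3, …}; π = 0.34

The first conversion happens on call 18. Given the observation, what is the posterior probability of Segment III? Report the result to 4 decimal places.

By Bayes' theorem, P(k | x) = P(Z=k) f_k(x) / Σ_j P(Z=j) f_j(x).
Component likelihoods at x = 18:
  p_I = 0.0151713
  p_II = 0.00715775
  p_III = 0.00128189
  p_IV = 2.28384e-07
Unnormalised posteriors:
  P(Z=I)·p_I = 0.14 × 0.0151713 = 0.00212398
  P(Z=II)·p_II = 0.37 × 0.00715775 = 0.00264837
  P(Z=III)·p_III = 0.15 × 0.00128189 = 0.000192284
  P(Z=IV)·p_IV = 0.34 × 2.28384e-07 = 7.76506e-08
Denominator: 0.00212398 + 0.00264837 + 0.000192284 + 7.76506e-08 = 0.00496471
So the posterior for Segment III is 0.000192284 / 0.00496471 ≈ 0.0387.

0.0387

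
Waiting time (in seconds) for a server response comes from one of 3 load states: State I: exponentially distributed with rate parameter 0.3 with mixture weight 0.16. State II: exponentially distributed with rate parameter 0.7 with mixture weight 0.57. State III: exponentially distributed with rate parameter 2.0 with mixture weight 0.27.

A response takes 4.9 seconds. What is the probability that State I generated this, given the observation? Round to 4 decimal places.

0.4601

By Bayes' theorem, P(k | x) = P(Z=k) f_k(x) / Σ_j P(Z=j) f_j(x).
Component likelihoods at x = 4.9 seconds:
  f_I = 0.3·e^(−0.3·4.9) = 0.3·e^(−1.4700) = 0.0689776
  f_II = 0.7·e^(−0.7·4.9) = 0.7·e^(−3.4300) = 0.0226709
  f_III = 2.0·e^(−2.0·4.9) = 2.0·e^(−9.8000) = 0.000110903
Multiply by the mixture weights:
  P(Z=I)·f_I = 0.16 × 0.0689776 = 0.0110364
  P(Z=II)·f_II = 0.57 × 0.0226709 = 0.0129224
  P(Z=III)·f_III = 0.27 × 0.000110903 = 2.99439e-05
Normaliser: 0.0110364 + 0.0129224 + 2.99439e-05 = 0.0239888
P(State I | data) = 0.0110364 / 0.0239888 ≈ 0.4601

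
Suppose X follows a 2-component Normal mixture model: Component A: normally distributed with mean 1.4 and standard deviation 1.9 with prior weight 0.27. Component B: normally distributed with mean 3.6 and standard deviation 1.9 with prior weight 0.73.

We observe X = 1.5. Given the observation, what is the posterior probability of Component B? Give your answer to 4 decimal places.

By Bayes' theorem, P(k | x) = P(Z=k) f_k(x) / Σ_j P(Z=j) f_j(x).
Normal densities:
  L_A = (1/(1.9·√(2π)))·exp(−(1.5−1.4)²/(2·1.9²)) = 0.209970·exp(-0.00139) = 0.209679
  L_B = (1/(1.9·√(2π)))·exp(−(1.5−3.6)²/(2·1.9²)) = 0.209970·exp(-0.61080) = 0.113996
Prior × likelihood for each component:
  P(Z=A)·L_A = 0.27 × 0.209679 = 0.0566133
  P(Z=B)·L_B = 0.73 × 0.113996 = 0.0832168
Sum: 0.0566133 + 0.0832168 = 0.13983
Responsibility of Component B: 0.0832168 / 0.13983 ≈ 0.5951

0.5951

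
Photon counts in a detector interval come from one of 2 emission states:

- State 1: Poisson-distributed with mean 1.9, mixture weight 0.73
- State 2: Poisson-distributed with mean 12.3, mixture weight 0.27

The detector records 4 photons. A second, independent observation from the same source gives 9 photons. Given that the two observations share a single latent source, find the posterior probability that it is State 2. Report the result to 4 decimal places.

The responsibility of component k is π_k f_k(x) divided by Σ_j π_j f_j(x).
Since both observations come from the same component, the likelihood for component k is f_k(x₁)·f_k(x₂).
  f_1 = [0.0812164] × [0.000133003] = 1.0802e-05
  f_2 = [0.00434097] × [0.0808278] = 0.000350871
Multiply by the mixture weights:
  π_1·f_1 = 0.73 × 1.0802e-05 = 7.88545e-06
  π_2·f_2 = 0.27 × 0.000350871 = 9.47353e-05
Marginal: 7.88545e-06 + 9.47353e-05 = 0.000102621
P(State 2 | x₁, x₂) ≈ 0.9232

0.9232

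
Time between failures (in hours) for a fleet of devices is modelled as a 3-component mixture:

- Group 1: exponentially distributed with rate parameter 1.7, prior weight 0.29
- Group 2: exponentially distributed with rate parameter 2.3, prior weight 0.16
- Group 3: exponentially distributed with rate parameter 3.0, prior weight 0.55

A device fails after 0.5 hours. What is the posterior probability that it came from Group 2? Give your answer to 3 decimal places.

The responsibility of component k is π_k f_k(x) divided by Σ_j π_j f_j(x).
Evaluate each component's likelihood at the observed value:
  L_1 = 1.7·e^(−1.7·0.5) = 1.7·e^(−0.8500) = 0.726605
  L_2 = 2.3·e^(−2.3·0.5) = 2.3·e^(−1.1500) = 0.728265
  L_3 = 3.0·e^(−3.0·0.5) = 3.0·e^(−1.5000) = 0.66939
Unnormalised posteriors:
  π_1·L_1 = 0.29 × 0.726605 = 0.210716
  π_2·L_2 = 0.16 × 0.728265 = 0.116522
  π_3·L_3 = 0.55 × 0.66939 = 0.368165
Normaliser: 0.210716 + 0.116522 + 0.368165 = 0.695403
Responsibility of Group 2: 0.116522 / 0.695403 ≈ 0.168

0.168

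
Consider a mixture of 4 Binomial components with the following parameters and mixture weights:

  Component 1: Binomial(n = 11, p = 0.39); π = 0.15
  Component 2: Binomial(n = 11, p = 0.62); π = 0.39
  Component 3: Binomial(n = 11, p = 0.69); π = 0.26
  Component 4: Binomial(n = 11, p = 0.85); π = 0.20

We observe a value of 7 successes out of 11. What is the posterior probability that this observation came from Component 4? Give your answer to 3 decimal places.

0.062

P(component k | x) = π_k·f_k(x) / marginal(x), where marginal(x) = Σ_j π_j·f_j(x).
Component likelihoods at x = 7 successes out of 11:
  L_1 = C(11,7)·0.39^7·0.61^4 = 330·0.00137231·0.138458 = 0.0627026
  L_2 = C(11,7)·0.62^7·0.38^4 = 330·0.0352161·0.0208514 = 0.24232
  L_3 = C(11,7)·0.69^7·0.31^4 = 330·0.0744635·0.00923521 = 0.226936
  L_4 = C(11,7)·0.85^7·0.15^4 = 330·0.320577·0.00050625 = 0.0535564
Weight by the priors:
  π_1·L_1 = 0.15 × 0.0627026 = 0.00940539
  π_2·L_2 = 0.39 × 0.24232 = 0.094505
  π_3·L_3 = 0.26 × 0.226936 = 0.0590035
  π_4·L_4 = 0.20 × 0.0535564 = 0.0107113
Sum: 0.00940539 + 0.094505 + 0.0590035 + 0.0107113 = 0.173625
So the posterior for Component 4 is 0.0107113 / 0.173625 ≈ 0.062.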